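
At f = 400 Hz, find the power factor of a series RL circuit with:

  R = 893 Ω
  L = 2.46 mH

Step 1 — Angular frequency: ω = 2π·f = 2π·400 = 2513 rad/s.
Step 2 — Component impedances:
  R: Z = R = 893 Ω
  L: Z = jωL = j·2513·0.00246 = 0 + j6.183 Ω
Step 3 — Series combination: Z_total = R + L = 893 + j6.183 Ω = 893∠0.4° Ω.
Step 4 — Power factor: PF = cos(φ) = Re(Z)/|Z| = 893/893 = 1.
Step 5 — Type: Im(Z) = 6.183 ⇒ lagging (phase φ = 0.4°).

PF = 1 (lagging, φ = 0.4°)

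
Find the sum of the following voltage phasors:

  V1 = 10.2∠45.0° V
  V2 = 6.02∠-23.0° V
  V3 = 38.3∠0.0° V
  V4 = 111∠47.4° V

Step 1 — Convert each phasor to rectangular form:
  V1 = 10.2·(cos(45.0°) + j·sin(45.0°)) = 7.212 + j7.212 V
  V2 = 6.02·(cos(-23.0°) + j·sin(-23.0°)) = 5.541 - j2.352 V
  V3 = 38.3·(cos(0.0°) + j·sin(0.0°)) = 38.3 V
  V4 = 111·(cos(47.4°) + j·sin(47.4°)) = 75.13 + j81.71 V
Step 2 — Sum components: V_total = 126.2 + j86.57 V.
Step 3 — Convert to polar: |V_total| = 153 V, ∠V_total = 34.5°.

V_total = 153∠34.5° V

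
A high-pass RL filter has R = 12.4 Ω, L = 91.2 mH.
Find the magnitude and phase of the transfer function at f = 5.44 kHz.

Step 1 — Angular frequency: ω = 2π·5440 = 3.418e+04 rad/s.
Step 2 — Transfer function: H(jω) = jωL/(R + jωL).
Step 3 — Numerator jωL = j·3117; denominator R + jωL = 12.4 + j3117.
Step 4 — H = 1 + j0.003978.
Step 5 — Magnitude: |H| = 1 (-0.0 dB); phase: φ = 0.2°.

|H| = 1 (-0.0 dB), φ = 0.2°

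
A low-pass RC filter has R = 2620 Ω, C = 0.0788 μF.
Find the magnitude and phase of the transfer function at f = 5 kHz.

Step 1 — Angular frequency: ω = 2π·5000 = 3.142e+04 rad/s.
Step 2 — Transfer function: H(jω) = 1/(1 + jωRC).
Step 3 — Denominator: 1 + jωRC = 1 + j·3.142e+04·2620·7.88e-08 = 1 + j6.486.
Step 4 — H = 0.02322 - j0.1506.
Step 5 — Magnitude: |H| = 0.1524 (-16.3 dB); phase: φ = -81.2°.

|H| = 0.1524 (-16.3 dB), φ = -81.2°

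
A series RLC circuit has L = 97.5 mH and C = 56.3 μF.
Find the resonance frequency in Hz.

Step 1 — Resonance condition Im(Z)=0 gives ω₀ = 1/√(LC).
Step 2 — ω₀ = 1/√(0.0975·5.63e-05) = 426.8 rad/s.
Step 3 — f₀ = ω₀/(2π) = 67.93 Hz.

f₀ = 67.93 Hz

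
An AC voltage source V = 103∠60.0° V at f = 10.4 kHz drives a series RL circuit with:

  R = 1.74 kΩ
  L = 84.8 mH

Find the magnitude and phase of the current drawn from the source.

Step 1 — Angular frequency: ω = 2π·f = 2π·1.04e+04 = 6.535e+04 rad/s.
Step 2 — Component impedances:
  R: Z = R = 1740 Ω
  L: Z = jωL = j·6.535e+04·0.0848 = 0 + j5541 Ω
Step 3 — Series combination: Z_total = R + L = 1740 + j5541 Ω = 5808∠72.6° Ω.
Step 4 — Source phasor: V = 103∠60.0° V = 51.5 + j89.2 V.
Step 5 — Ohm's law: I = V / Z_total = (51.5 + j89.2) / (1740 + j5541) = 0.01731 - j0.003859 A.
Step 6 — Convert to polar: |I| = 0.01773 A, ∠I = -12.6°.

I = 0.01773∠-12.6° A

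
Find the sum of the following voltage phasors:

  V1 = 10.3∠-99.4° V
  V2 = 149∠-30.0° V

Step 1 — Convert each phasor to rectangular form:
  V1 = 10.3·(cos(-99.4°) + j·sin(-99.4°)) = -1.682 - j10.16 V
  V2 = 149·(cos(-30.0°) + j·sin(-30.0°)) = 129 - j74.5 V
Step 2 — Sum components: V_total = 127.4 - j84.66 V.
Step 3 — Convert to polar: |V_total| = 152.9 V, ∠V_total = -33.6°.

V_total = 152.9∠-33.6° V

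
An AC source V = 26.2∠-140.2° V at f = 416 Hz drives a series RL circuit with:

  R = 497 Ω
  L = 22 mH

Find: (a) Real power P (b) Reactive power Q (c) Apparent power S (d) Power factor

Step 1 — Angular frequency: ω = 2π·f = 2π·416 = 2614 rad/s.
Step 2 — Component impedances:
  R: Z = R = 497 Ω
  L: Z = jωL = j·2614·0.022 = 0 + j57.5 Ω
Step 3 — Series combination: Z_total = R + L = 497 + j57.5 Ω = 500.3∠6.6° Ω.
Step 4 — Source phasor: V = 26.2∠-140.2° V = -20.13 - j16.77 V.
Step 5 — Current: I = V / Z = -0.04382 - j0.02867 A = 0.05237∠-146.8° A.
Step 6 — Complex power: S = V·I* = 1.363 + j0.1577 VA.
Step 7 — Real power: P = Re(S) = 1.363 W.
Step 8 — Reactive power: Q = Im(S) = 0.1577 VAR.
Step 9 — Apparent power: |S| = 1.372 VA.
Step 10 — Power factor: PF = P/|S| = 0.9934 (lagging).

(a) P = 1.363 W  (b) Q = 0.1577 VAR  (c) S = 1.372 VA  (d) PF = 0.9934 (lagging)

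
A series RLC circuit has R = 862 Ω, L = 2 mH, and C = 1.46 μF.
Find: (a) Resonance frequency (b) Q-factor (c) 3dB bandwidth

Step 1 — Resonance: ω₀ = 1/√(LC) = 1/√(0.002·1.46e-06) = 1.851e+04 rad/s.
Step 2 — f₀ = ω₀/(2π) = 2945 Hz.
Step 3 — Series Q: Q = ω₀L/R = 1.851e+04·0.002/862 = 0.04294.
Step 4 — Bandwidth: Δω = ω₀/Q = 4.31e+05 rad/s; BW = Δω/(2π) = 6.86e+04 Hz.

(a) f₀ = 2945 Hz  (b) Q = 0.04294  (c) BW = 6.86e+04 Hz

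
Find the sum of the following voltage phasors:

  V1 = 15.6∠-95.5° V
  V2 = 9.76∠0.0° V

Step 1 — Convert each phasor to rectangular form:
  V1 = 15.6·(cos(-95.5°) + j·sin(-95.5°)) = -1.495 - j15.53 V
  V2 = 9.76·(cos(0.0°) + j·sin(0.0°)) = 9.76 V
Step 2 — Sum components: V_total = 8.265 - j15.53 V.
Step 3 — Convert to polar: |V_total| = 17.59 V, ∠V_total = -62.0°.

V_total = 17.59∠-62.0° V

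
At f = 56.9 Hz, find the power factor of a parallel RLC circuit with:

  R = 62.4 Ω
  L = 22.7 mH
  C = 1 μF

Step 1 — Angular frequency: ω = 2π·f = 2π·56.9 = 357.5 rad/s.
Step 2 — Component impedances:
  R: Z = R = 62.4 Ω
  L: Z = jωL = j·357.5·0.0227 = 0 + j8.116 Ω
  C: Z = 1/(jωC) = -j/(ω·C) = 0 - j2797 Ω
Step 3 — Parallel combination: 1/Z_total = 1/R + 1/L + 1/C; Z_total = 1.044 + j8.003 Ω = 8.071∠82.6° Ω.
Step 4 — Power factor: PF = cos(φ) = Re(Z)/|Z| = 1.0439/8.0708 = 0.1293.
Step 5 — Type: Im(Z) = 8.003 ⇒ lagging (phase φ = 82.6°).

PF = 0.1293 (lagging, φ = 82.6°)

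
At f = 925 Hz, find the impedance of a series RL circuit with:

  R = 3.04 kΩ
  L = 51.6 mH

Step 1 — Angular frequency: ω = 2π·f = 2π·925 = 5812 rad/s.
Step 2 — Component impedances:
  R: Z = R = 3040 Ω
  L: Z = jωL = j·5812·0.0516 = 0 + j299.9 Ω
Step 3 — Series combination: Z_total = R + L = 3040 + j299.9 Ω = 3055∠5.6° Ω.

Z = 3040 + j299.9 Ω = 3055∠5.6° Ω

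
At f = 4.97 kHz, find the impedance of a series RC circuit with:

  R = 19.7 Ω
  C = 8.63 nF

Step 1 — Angular frequency: ω = 2π·f = 2π·4970 = 3.123e+04 rad/s.
Step 2 — Component impedances:
  R: Z = R = 19.7 Ω
  C: Z = 1/(jωC) = -j/(ω·C) = 0 - j3711 Ω
Step 3 — Series combination: Z_total = R + C = 19.7 - j3711 Ω = 3711∠-89.7° Ω.

Z = 19.7 - j3711 Ω = 3711∠-89.7° Ω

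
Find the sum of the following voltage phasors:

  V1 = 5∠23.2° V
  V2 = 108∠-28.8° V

Step 1 — Convert each phasor to rectangular form:
  V1 = 5·(cos(23.2°) + j·sin(23.2°)) = 4.596 + j1.97 V
  V2 = 108·(cos(-28.8°) + j·sin(-28.8°)) = 94.64 - j52.03 V
Step 2 — Sum components: V_total = 99.24 - j50.06 V.
Step 3 — Convert to polar: |V_total| = 111.1 V, ∠V_total = -26.8°.

V_total = 111.1∠-26.8° V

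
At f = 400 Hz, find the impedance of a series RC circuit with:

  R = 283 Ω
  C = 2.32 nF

Step 1 — Angular frequency: ω = 2π·f = 2π·400 = 2513 rad/s.
Step 2 — Component impedances:
  R: Z = R = 283 Ω
  C: Z = 1/(jωC) = -j/(ω·C) = 0 - j1.715e+05 Ω
Step 3 — Series combination: Z_total = R + C = 283 - j1.715e+05 Ω = 1.715e+05∠-89.9° Ω.

Z = 283 - j1.715e+05 Ω = 1.715e+05∠-89.9° Ω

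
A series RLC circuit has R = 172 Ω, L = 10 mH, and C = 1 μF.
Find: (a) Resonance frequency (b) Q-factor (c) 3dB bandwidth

Step 1 — Resonance: ω₀ = 1/√(LC) = 1/√(0.01·1e-06) = 1e+04 rad/s.
Step 2 — f₀ = ω₀/(2π) = 1592 Hz.
Step 3 — Series Q: Q = ω₀L/R = 1e+04·0.01/172 = 0.5814.
Step 4 — Bandwidth: Δω = ω₀/Q = 1.72e+04 rad/s; BW = Δω/(2π) = 2737 Hz.

(a) f₀ = 1592 Hz  (b) Q = 0.5814  (c) BW = 2737 Hz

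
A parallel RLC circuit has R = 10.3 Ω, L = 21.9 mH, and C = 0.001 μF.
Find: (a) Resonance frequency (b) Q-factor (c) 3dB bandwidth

Step 1 — Resonance: ω₀ = 1/√(LC) = 1/√(0.0219·1e-09) = 2.137e+05 rad/s.
Step 2 — f₀ = ω₀/(2π) = 3.401e+04 Hz.
Step 3 — Parallel Q: Q = R/(ω₀L) = 10.3/(2.137e+05·0.0219) = 0.002201.
Step 4 — Bandwidth: Δω = ω₀/Q = 9.709e+07 rad/s; BW = Δω/(2π) = 1.545e+07 Hz.

(a) f₀ = 3.401e+04 Hz  (b) Q = 0.002201  (c) BW = 1.545e+07 Hz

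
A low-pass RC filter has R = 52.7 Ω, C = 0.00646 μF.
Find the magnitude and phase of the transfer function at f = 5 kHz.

Step 1 — Angular frequency: ω = 2π·5000 = 3.142e+04 rad/s.
Step 2 — Transfer function: H(jω) = 1/(1 + jωRC).
Step 3 — Denominator: 1 + jωRC = 1 + j·3.142e+04·52.7·6.46e-09 = 1 + j0.0107.
Step 4 — H = 0.9999 - j0.01069.
Step 5 — Magnitude: |H| = 0.9999 (-0.0 dB); phase: φ = -0.6°.

|H| = 0.9999 (-0.0 dB), φ = -0.6°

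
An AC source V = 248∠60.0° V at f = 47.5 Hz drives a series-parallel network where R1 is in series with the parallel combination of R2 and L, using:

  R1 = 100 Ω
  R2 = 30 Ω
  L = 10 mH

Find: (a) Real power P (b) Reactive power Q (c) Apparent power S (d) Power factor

Step 1 — Angular frequency: ω = 2π·f = 2π·47.5 = 298.5 rad/s.
Step 2 — Component impedances:
  R1: Z = R = 100 Ω
  R2: Z = R = 30 Ω
  L: Z = jωL = j·298.5·0.01 = 0 + j2.985 Ω
Step 3 — Parallel branch: R2 || L = 1/(1/R2 + 1/L) = 0.294 + j2.955 Ω.
Step 4 — Series with R1: Z_total = R1 + (R2 || L) = 100.3 + j2.955 Ω = 100.3∠1.7° Ω.
Step 5 — Source phasor: V = 248∠60.0° V = 124 + j214.8 V.
Step 6 — Current: I = V / Z = 1.298 + j2.103 A = 2.472∠58.3° A.
Step 7 — Complex power: S = V·I* = 612.7 + j18.05 VA.
Step 8 — Real power: P = Re(S) = 612.7 W.
Step 9 — Reactive power: Q = Im(S) = 18.05 VAR.
Step 10 — Apparent power: |S| = 613 VA.
Step 11 — Power factor: PF = P/|S| = 0.9996 (lagging).

(a) P = 612.7 W  (b) Q = 18.05 VAR  (c) S = 613 VA  (d) PF = 0.9996 (lagging)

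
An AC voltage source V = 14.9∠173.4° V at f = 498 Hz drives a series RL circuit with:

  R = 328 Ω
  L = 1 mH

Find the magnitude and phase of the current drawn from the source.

Step 1 — Angular frequency: ω = 2π·f = 2π·498 = 3129 rad/s.
Step 2 — Component impedances:
  R: Z = R = 328 Ω
  L: Z = jωL = j·3129·0.001 = 0 + j3.129 Ω
Step 3 — Series combination: Z_total = R + L = 328 + j3.129 Ω = 328∠0.5° Ω.
Step 4 — Source phasor: V = 14.9∠173.4° V = -14.8 + j1.713 V.
Step 5 — Ohm's law: I = V / Z_total = (-14.8 + j1.713) / (328 + j3.129) = -0.04507 + j0.005651 A.
Step 6 — Convert to polar: |I| = 0.04542 A, ∠I = 172.9°.

I = 0.04542∠172.9° A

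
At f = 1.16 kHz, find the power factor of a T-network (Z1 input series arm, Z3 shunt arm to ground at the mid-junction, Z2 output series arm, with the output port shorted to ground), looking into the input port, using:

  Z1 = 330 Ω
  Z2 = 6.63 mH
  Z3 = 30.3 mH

Step 1 — Angular frequency: ω = 2π·f = 2π·1160 = 7288 rad/s.
Step 2 — Component impedances:
  Z1: Z = R = 330 Ω
  Z2: Z = jωL = j·7288·0.00663 = 0 + j48.32 Ω
  Z3: Z = jωL = j·7288·0.0303 = 0 + j220.8 Ω
Step 3 — With the output port shorted to ground, the output series arm Z2 runs from the junction to ground; the shunt arm Z3 also runs from the junction to ground. They appear in parallel: Z3 || Z2 = 0 + j39.65 Ω.
Step 4 — Series with input arm Z1: Z_in = Z1 + (Z3 || Z2) = 330 + j39.65 Ω = 332.4∠6.9° Ω.
Step 5 — Power factor: PF = cos(φ) = Re(Z)/|Z| = 330/332.37 = 0.9929.
Step 6 — Type: Im(Z) = 39.65 ⇒ lagging (phase φ = 6.9°).

PF = 0.9929 (lagging, φ = 6.9°)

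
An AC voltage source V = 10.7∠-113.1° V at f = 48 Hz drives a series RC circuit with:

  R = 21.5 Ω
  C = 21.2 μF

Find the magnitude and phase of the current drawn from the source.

Step 1 — Angular frequency: ω = 2π·f = 2π·48 = 301.6 rad/s.
Step 2 — Component impedances:
  R: Z = R = 21.5 Ω
  C: Z = 1/(jωC) = -j/(ω·C) = 0 - j156.4 Ω
Step 3 — Series combination: Z_total = R + C = 21.5 - j156.4 Ω = 157.9∠-82.2° Ω.
Step 4 — Source phasor: V = 10.7∠-113.1° V = -4.198 - j9.842 V.
Step 5 — Ohm's law: I = V / Z_total = (-4.198 - j9.842) / (21.5 - j156.4) = 0.05814 - j0.03483 A.
Step 6 — Convert to polar: |I| = 0.06778 A, ∠I = -30.9°.

I = 0.06778∠-30.9° A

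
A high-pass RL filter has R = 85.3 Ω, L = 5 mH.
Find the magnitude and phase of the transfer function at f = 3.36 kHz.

Step 1 — Angular frequency: ω = 2π·3360 = 2.111e+04 rad/s.
Step 2 — Transfer function: H(jω) = jωL/(R + jωL).
Step 3 — Numerator jωL = j·105.6; denominator R + jωL = 85.3 + j105.6.
Step 4 — H = 0.605 + j0.4889.
Step 5 — Magnitude: |H| = 0.7778 (-2.2 dB); phase: φ = 38.9°.

|H| = 0.7778 (-2.2 dB), φ = 38.9°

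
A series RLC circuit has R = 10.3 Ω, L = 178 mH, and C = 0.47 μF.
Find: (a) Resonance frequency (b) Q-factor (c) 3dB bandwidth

Step 1 — Resonance: ω₀ = 1/√(LC) = 1/√(0.178·4.7e-07) = 3457 rad/s.
Step 2 — f₀ = ω₀/(2π) = 550.3 Hz.
Step 3 — Series Q: Q = ω₀L/R = 3457·0.178/10.3 = 59.75.
Step 4 — Bandwidth: Δω = ω₀/Q = 57.87 rad/s; BW = Δω/(2π) = 9.21 Hz.

(a) f₀ = 550.3 Hz  (b) Q = 59.75  (c) BW = 9.21 Hz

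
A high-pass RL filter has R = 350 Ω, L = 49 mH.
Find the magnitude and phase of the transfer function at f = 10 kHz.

Step 1 — Angular frequency: ω = 2π·1e+04 = 6.283e+04 rad/s.
Step 2 — Transfer function: H(jω) = jωL/(R + jωL).
Step 3 — Numerator jωL = j·3079; denominator R + jωL = 350 + j3079.
Step 4 — H = 0.9872 + j0.1122.
Step 5 — Magnitude: |H| = 0.9936 (-0.1 dB); phase: φ = 6.5°.

|H| = 0.9936 (-0.1 dB), φ = 6.5°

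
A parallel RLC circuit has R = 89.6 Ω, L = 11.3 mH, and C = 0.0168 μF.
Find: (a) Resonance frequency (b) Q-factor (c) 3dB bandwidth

Step 1 — Resonance: ω₀ = 1/√(LC) = 1/√(0.0113·1.68e-08) = 7.258e+04 rad/s.
Step 2 — f₀ = ω₀/(2π) = 1.155e+04 Hz.
Step 3 — Parallel Q: Q = R/(ω₀L) = 89.6/(7.258e+04·0.0113) = 0.1093.
Step 4 — Bandwidth: Δω = ω₀/Q = 6.643e+05 rad/s; BW = Δω/(2π) = 1.057e+05 Hz.

(a) f₀ = 1.155e+04 Hz  (b) Q = 0.1093  (c) BW = 1.057e+05 Hz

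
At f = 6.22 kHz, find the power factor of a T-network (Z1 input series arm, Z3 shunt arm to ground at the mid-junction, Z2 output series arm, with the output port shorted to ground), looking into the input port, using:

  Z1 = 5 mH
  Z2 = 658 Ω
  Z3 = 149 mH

Step 1 — Angular frequency: ω = 2π·f = 2π·6220 = 3.908e+04 rad/s.
Step 2 — Component impedances:
  Z1: Z = jωL = j·3.908e+04·0.005 = 0 + j195.4 Ω
  Z2: Z = R = 658 Ω
  Z3: Z = jωL = j·3.908e+04·0.149 = 0 + j5823 Ω
Step 3 — With the output port shorted to ground, the output series arm Z2 runs from the junction to ground; the shunt arm Z3 also runs from the junction to ground. They appear in parallel: Z3 || Z2 = 649.7 + j73.42 Ω.
Step 4 — Series with input arm Z1: Z_in = Z1 + (Z3 || Z2) = 649.7 + j268.8 Ω = 703.1∠22.5° Ω.
Step 5 — Power factor: PF = cos(φ) = Re(Z)/|Z| = 649.7/703.12 = 0.924.
Step 6 — Type: Im(Z) = 268.8 ⇒ lagging (phase φ = 22.5°).

PF = 0.924 (lagging, φ = 22.5°)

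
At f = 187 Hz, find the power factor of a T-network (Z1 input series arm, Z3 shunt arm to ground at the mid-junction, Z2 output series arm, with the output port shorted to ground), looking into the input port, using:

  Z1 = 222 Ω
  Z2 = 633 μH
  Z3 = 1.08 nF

Step 1 — Angular frequency: ω = 2π·f = 2π·187 = 1175 rad/s.
Step 2 — Component impedances:
  Z1: Z = R = 222 Ω
  Z2: Z = jωL = j·1175·0.000633 = 0 + j0.7437 Ω
  Z3: Z = 1/(jωC) = -j/(ω·C) = 0 - j7.881e+05 Ω
Step 3 — With the output port shorted to ground, the output series arm Z2 runs from the junction to ground; the shunt arm Z3 also runs from the junction to ground. They appear in parallel: Z3 || Z2 = 0 + j0.7437 Ω.
Step 4 — Series with input arm Z1: Z_in = Z1 + (Z3 || Z2) = 222 + j0.7437 Ω = 222∠0.2° Ω.
Step 5 — Power factor: PF = cos(φ) = Re(Z)/|Z| = 222/222 = 1.
Step 6 — Type: Im(Z) = 0.7437 ⇒ lagging (phase φ = 0.2°).

PF = 1 (lagging, φ = 0.2°)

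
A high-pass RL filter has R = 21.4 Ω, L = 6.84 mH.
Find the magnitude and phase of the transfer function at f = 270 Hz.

Step 1 — Angular frequency: ω = 2π·270 = 1696 rad/s.
Step 2 — Transfer function: H(jω) = jωL/(R + jωL).
Step 3 — Numerator jωL = j·11.6; denominator R + jωL = 21.4 + j11.6.
Step 4 — H = 0.2272 + j0.419.
Step 5 — Magnitude: |H| = 0.4767 (-6.4 dB); phase: φ = 61.5°.

|H| = 0.4767 (-6.4 dB), φ = 61.5°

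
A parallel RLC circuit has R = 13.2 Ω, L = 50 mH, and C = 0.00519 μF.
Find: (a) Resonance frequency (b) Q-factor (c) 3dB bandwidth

Step 1 — Resonance: ω₀ = 1/√(LC) = 1/√(0.05·5.19e-09) = 6.208e+04 rad/s.
Step 2 — f₀ = ω₀/(2π) = 9880 Hz.
Step 3 — Parallel Q: Q = R/(ω₀L) = 13.2/(6.208e+04·0.05) = 0.004253.
Step 4 — Bandwidth: Δω = ω₀/Q = 1.46e+07 rad/s; BW = Δω/(2π) = 2.323e+06 Hz.

(a) f₀ = 9880 Hz  (b) Q = 0.004253  (c) BW = 2.323e+06 Hz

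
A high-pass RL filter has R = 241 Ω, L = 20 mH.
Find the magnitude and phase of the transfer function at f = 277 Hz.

Step 1 — Angular frequency: ω = 2π·277 = 1740 rad/s.
Step 2 — Transfer function: H(jω) = jωL/(R + jωL).
Step 3 — Numerator jωL = j·34.81; denominator R + jωL = 241 + j34.81.
Step 4 — H = 0.02044 + j0.1415.
Step 5 — Magnitude: |H| = 0.143 (-16.9 dB); phase: φ = 81.8°.

|H| = 0.143 (-16.9 dB), φ = 81.8°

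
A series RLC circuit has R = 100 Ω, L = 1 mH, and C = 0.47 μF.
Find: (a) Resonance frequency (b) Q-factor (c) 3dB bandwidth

Step 1 — Resonance: ω₀ = 1/√(LC) = 1/√(0.001·4.7e-07) = 4.613e+04 rad/s.
Step 2 — f₀ = ω₀/(2π) = 7341 Hz.
Step 3 — Series Q: Q = ω₀L/R = 4.613e+04·0.001/100 = 0.4613.
Step 4 — Bandwidth: Δω = ω₀/Q = 1e+05 rad/s; BW = Δω/(2π) = 1.592e+04 Hz.

(a) f₀ = 7341 Hz  (b) Q = 0.4613  (c) BW = 1.592e+04 Hz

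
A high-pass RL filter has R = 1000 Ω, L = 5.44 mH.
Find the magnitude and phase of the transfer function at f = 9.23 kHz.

Step 1 — Angular frequency: ω = 2π·9230 = 5.799e+04 rad/s.
Step 2 — Transfer function: H(jω) = jωL/(R + jωL).
Step 3 — Numerator jωL = j·315.5; denominator R + jωL = 1000 + j315.5.
Step 4 — H = 0.09052 + j0.2869.
Step 5 — Magnitude: |H| = 0.3009 (-10.4 dB); phase: φ = 72.5°.

|H| = 0.3009 (-10.4 dB), φ = 72.5°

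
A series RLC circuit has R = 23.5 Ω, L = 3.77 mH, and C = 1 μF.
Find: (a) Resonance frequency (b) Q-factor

Step 1 — Resonance condition Im(Z)=0 gives ω₀ = 1/√(LC).
Step 2 — ω₀ = 1/√(0.00377·1e-06) = 1.629e+04 rad/s.
Step 3 — f₀ = ω₀/(2π) = 2592 Hz.
Step 4 — Series Q: Q = ω₀L/R = 1.629e+04·0.00377/23.5 = 2.613.

(a) f₀ = 2592 Hz  (b) Q = 2.613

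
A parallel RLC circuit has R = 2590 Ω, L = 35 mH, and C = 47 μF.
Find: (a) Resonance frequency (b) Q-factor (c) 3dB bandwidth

Step 1 — Resonance: ω₀ = 1/√(LC) = 1/√(0.035·4.7e-05) = 779.7 rad/s.
Step 2 — f₀ = ω₀/(2π) = 124.1 Hz.
Step 3 — Parallel Q: Q = R/(ω₀L) = 2590/(779.7·0.035) = 94.91.
Step 4 — Bandwidth: Δω = ω₀/Q = 8.215 rad/s; BW = Δω/(2π) = 1.307 Hz.

(a) f₀ = 124.1 Hz  (b) Q = 94.91  (c) BW = 1.307 Hz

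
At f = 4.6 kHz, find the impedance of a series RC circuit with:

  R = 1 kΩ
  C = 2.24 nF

Step 1 — Angular frequency: ω = 2π·f = 2π·4600 = 2.89e+04 rad/s.
Step 2 — Component impedances:
  R: Z = R = 1000 Ω
  C: Z = 1/(jωC) = -j/(ω·C) = 0 - j1.545e+04 Ω
Step 3 — Series combination: Z_total = R + C = 1000 - j1.545e+04 Ω = 1.548e+04∠-86.3° Ω.

Z = 1000 - j1.545e+04 Ω = 1.548e+04∠-86.3° Ω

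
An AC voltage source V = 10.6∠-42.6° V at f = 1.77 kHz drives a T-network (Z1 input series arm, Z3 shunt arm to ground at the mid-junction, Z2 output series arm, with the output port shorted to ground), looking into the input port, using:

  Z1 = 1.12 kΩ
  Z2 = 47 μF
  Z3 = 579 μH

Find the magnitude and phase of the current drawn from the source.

Step 1 — Angular frequency: ω = 2π·f = 2π·1770 = 1.112e+04 rad/s.
Step 2 — Component impedances:
  Z1: Z = R = 1120 Ω
  Z2: Z = 1/(jωC) = -j/(ω·C) = 0 - j1.913 Ω
  Z3: Z = jωL = j·1.112e+04·0.000579 = 0 + j6.439 Ω
Step 3 — With the output port shorted to ground, the output series arm Z2 runs from the junction to ground; the shunt arm Z3 also runs from the junction to ground. They appear in parallel: Z3 || Z2 = 0 - j2.722 Ω.
Step 4 — Series with input arm Z1: Z_in = Z1 + (Z3 || Z2) = 1120 - j2.722 Ω = 1120∠-0.1° Ω.
Step 5 — Source phasor: V = 10.6∠-42.6° V = 7.803 - j7.175 V.
Step 6 — Ohm's law: I = V / Z_total = (7.803 - j7.175) / (1120 - j2.722) = 0.006982 - j0.006389 A.
Step 7 — Convert to polar: |I| = 0.009464 A, ∠I = -42.5°.

I = 0.009464∠-42.5° A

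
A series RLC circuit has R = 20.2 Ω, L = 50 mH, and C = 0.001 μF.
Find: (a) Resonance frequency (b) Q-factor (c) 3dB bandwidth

Step 1 — Resonance: ω₀ = 1/√(LC) = 1/√(0.05·1e-09) = 1.414e+05 rad/s.
Step 2 — f₀ = ω₀/(2π) = 2.251e+04 Hz.
Step 3 — Series Q: Q = ω₀L/R = 1.414e+05·0.05/20.2 = 350.1.
Step 4 — Bandwidth: Δω = ω₀/Q = 404 rad/s; BW = Δω/(2π) = 64.3 Hz.

(a) f₀ = 2.251e+04 Hz  (b) Q = 350.1  (c) BW = 64.3 Hz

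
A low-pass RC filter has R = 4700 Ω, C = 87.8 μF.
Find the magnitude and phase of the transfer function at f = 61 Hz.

Step 1 — Angular frequency: ω = 2π·61 = 383.3 rad/s.
Step 2 — Transfer function: H(jω) = 1/(1 + jωRC).
Step 3 — Denominator: 1 + jωRC = 1 + j·383.3·4700·8.78e-05 = 1 + j158.2.
Step 4 — H = 3.997e-05 - j0.006322.
Step 5 — Magnitude: |H| = 0.006323 (-44.0 dB); phase: φ = -89.6°.

|H| = 0.006323 (-44.0 dB), φ = -89.6°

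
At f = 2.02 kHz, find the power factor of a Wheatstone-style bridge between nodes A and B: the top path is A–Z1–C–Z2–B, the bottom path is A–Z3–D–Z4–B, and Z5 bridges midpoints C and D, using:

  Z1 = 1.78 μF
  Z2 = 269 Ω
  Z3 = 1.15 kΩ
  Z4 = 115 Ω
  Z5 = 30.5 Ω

Step 1 — Angular frequency: ω = 2π·f = 2π·2020 = 1.269e+04 rad/s.
Step 2 — Component impedances:
  Z1: Z = 1/(jωC) = -j/(ω·C) = 0 - j44.26 Ω
  Z2: Z = R = 269 Ω
  Z3: Z = R = 1150 Ω
  Z4: Z = R = 115 Ω
  Z5: Z = R = 30.5 Ω
Step 3 — Bridge requires nodal analysis (the Z5 bridge couples midpoints C and D, so the two paths cannot be reduced to a simple series/parallel combination). Setting node B to ground and injecting 1 A at node A, the 3-node admittance system at A, C, D solves to V_A = Z_AB = 95.7 - j42.73 Ω = 104.8∠-24.1° Ω.
Step 4 — Power factor: PF = cos(φ) = Re(Z)/|Z| = 95.698/104.8 = 0.9131.
Step 5 — Type: Im(Z) = -42.73 ⇒ leading (phase φ = -24.1°).

PF = 0.9131 (leading, φ = -24.1°)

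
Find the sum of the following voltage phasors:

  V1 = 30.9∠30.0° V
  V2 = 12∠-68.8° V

Step 1 — Convert each phasor to rectangular form:
  V1 = 30.9·(cos(30.0°) + j·sin(30.0°)) = 26.76 + j15.45 V
  V2 = 12·(cos(-68.8°) + j·sin(-68.8°)) = 4.339 - j11.19 V
Step 2 — Sum components: V_total = 31.1 + j4.262 V.
Step 3 — Convert to polar: |V_total| = 31.39 V, ∠V_total = 7.8°.

V_total = 31.39∠7.8° V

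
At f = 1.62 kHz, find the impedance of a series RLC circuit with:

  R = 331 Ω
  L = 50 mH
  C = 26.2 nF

Step 1 — Angular frequency: ω = 2π·f = 2π·1620 = 1.018e+04 rad/s.
Step 2 — Component impedances:
  R: Z = R = 331 Ω
  L: Z = jωL = j·1.018e+04·0.05 = 0 + j508.9 Ω
  C: Z = 1/(jωC) = -j/(ω·C) = 0 - j3750 Ω
Step 3 — Series combination: Z_total = R + L + C = 331 - j3241 Ω = 3258∠-84.2° Ω.

Z = 331 - j3241 Ω = 3258∠-84.2° Ω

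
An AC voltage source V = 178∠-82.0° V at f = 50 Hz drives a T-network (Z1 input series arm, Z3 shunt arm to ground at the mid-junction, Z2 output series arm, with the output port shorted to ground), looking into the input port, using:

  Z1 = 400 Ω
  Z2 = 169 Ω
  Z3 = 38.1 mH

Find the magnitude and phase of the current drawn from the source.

Step 1 — Angular frequency: ω = 2π·f = 2π·50 = 314.2 rad/s.
Step 2 — Component impedances:
  Z1: Z = R = 400 Ω
  Z2: Z = R = 169 Ω
  Z3: Z = jωL = j·314.2·0.0381 = 0 + j11.97 Ω
Step 3 — With the output port shorted to ground, the output series arm Z2 runs from the junction to ground; the shunt arm Z3 also runs from the junction to ground. They appear in parallel: Z3 || Z2 = 0.8435 + j11.91 Ω.
Step 4 — Series with input arm Z1: Z_in = Z1 + (Z3 || Z2) = 400.8 + j11.91 Ω = 401∠1.7° Ω.
Step 5 — Source phasor: V = 178∠-82.0° V = 24.77 - j176.3 V.
Step 6 — Ohm's law: I = V / Z_total = (24.77 - j176.3) / (400.8 + j11.91) = 0.04869 - j0.4412 A.
Step 7 — Convert to polar: |I| = 0.4439 A, ∠I = -83.7°.

I = 0.4439∠-83.7° A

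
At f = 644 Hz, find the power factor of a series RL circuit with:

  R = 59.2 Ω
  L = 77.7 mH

Step 1 — Angular frequency: ω = 2π·f = 2π·644 = 4046 rad/s.
Step 2 — Component impedances:
  R: Z = R = 59.2 Ω
  L: Z = jωL = j·4046·0.0777 = 0 + j314.4 Ω
Step 3 — Series combination: Z_total = R + L = 59.2 + j314.4 Ω = 319.9∠79.3° Ω.
Step 4 — Power factor: PF = cos(φ) = Re(Z)/|Z| = 59.2/319.93 = 0.185.
Step 5 — Type: Im(Z) = 314.4 ⇒ lagging (phase φ = 79.3°).

PF = 0.185 (lagging, φ = 79.3°)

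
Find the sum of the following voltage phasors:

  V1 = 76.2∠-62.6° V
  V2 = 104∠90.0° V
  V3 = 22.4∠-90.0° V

Step 1 — Convert each phasor to rectangular form:
  V1 = 76.2·(cos(-62.6°) + j·sin(-62.6°)) = 35.07 - j67.65 V
  V2 = 104·(cos(90.0°) + j·sin(90.0°)) = 0 + j104 V
  V3 = 22.4·(cos(-90.0°) + j·sin(-90.0°)) = 0 - j22.4 V
Step 2 — Sum components: V_total = 35.07 + j13.95 V.
Step 3 — Convert to polar: |V_total| = 37.74 V, ∠V_total = 21.7°.

V_total = 37.74∠21.7° V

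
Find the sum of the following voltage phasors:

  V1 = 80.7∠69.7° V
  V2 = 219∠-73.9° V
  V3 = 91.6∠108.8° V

Step 1 — Convert each phasor to rectangular form:
  V1 = 80.7·(cos(69.7°) + j·sin(69.7°)) = 28 + j75.69 V
  V2 = 219·(cos(-73.9°) + j·sin(-73.9°)) = 60.73 - j210.4 V
  V3 = 91.6·(cos(108.8°) + j·sin(108.8°)) = -29.52 + j86.71 V
Step 2 — Sum components: V_total = 59.21 - j48.01 V.
Step 3 — Convert to polar: |V_total| = 76.23 V, ∠V_total = -39.0°.

V_total = 76.23∠-39.0° V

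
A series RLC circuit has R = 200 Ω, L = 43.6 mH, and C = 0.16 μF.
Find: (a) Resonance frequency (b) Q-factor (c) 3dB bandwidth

Step 1 — Resonance: ω₀ = 1/√(LC) = 1/√(0.0436·1.6e-07) = 1.197e+04 rad/s.
Step 2 — f₀ = ω₀/(2π) = 1906 Hz.
Step 3 — Series Q: Q = ω₀L/R = 1.197e+04·0.0436/200 = 2.61.
Step 4 — Bandwidth: Δω = ω₀/Q = 4587 rad/s; BW = Δω/(2π) = 730.1 Hz.

(a) f₀ = 1906 Hz  (b) Q = 2.61  (c) BW = 730.1 Hz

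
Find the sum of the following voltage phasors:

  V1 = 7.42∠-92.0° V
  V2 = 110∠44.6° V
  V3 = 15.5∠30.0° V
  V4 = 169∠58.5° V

Step 1 — Convert each phasor to rectangular form:
  V1 = 7.42·(cos(-92.0°) + j·sin(-92.0°)) = -0.259 - j7.415 V
  V2 = 110·(cos(44.6°) + j·sin(44.6°)) = 78.32 + j77.24 V
  V3 = 15.5·(cos(30.0°) + j·sin(30.0°)) = 13.42 + j7.75 V
  V4 = 169·(cos(58.5°) + j·sin(58.5°)) = 88.3 + j144.1 V
Step 2 — Sum components: V_total = 179.8 + j221.7 V.
Step 3 — Convert to polar: |V_total| = 285.4 V, ∠V_total = 51.0°.

V_total = 285.4∠51.0° V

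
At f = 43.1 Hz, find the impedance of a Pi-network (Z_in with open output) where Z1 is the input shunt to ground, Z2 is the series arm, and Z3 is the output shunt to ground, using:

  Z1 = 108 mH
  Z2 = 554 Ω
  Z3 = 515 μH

Step 1 — Angular frequency: ω = 2π·f = 2π·43.1 = 270.8 rad/s.
Step 2 — Component impedances:
  Z1: Z = jωL = j·270.8·0.108 = 0 + j29.25 Ω
  Z2: Z = R = 554 Ω
  Z3: Z = jωL = j·270.8·0.000515 = 0 + j0.1395 Ω
Step 3 — With open output, the series arm Z2 and the output shunt Z3 appear in series to ground: Z2 + Z3 = 554 + j0.1395 Ω.
Step 4 — Parallel with input shunt Z1: Z_in = Z1 || (Z2 + Z3) = 1.54 + j29.17 Ω = 29.21∠87.0° Ω.

Z = 1.54 + j29.17 Ω = 29.21∠87.0° Ω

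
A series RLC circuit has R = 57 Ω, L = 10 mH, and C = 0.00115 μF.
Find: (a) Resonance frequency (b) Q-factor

Step 1 — Resonance condition Im(Z)=0 gives ω₀ = 1/√(LC).
Step 2 — ω₀ = 1/√(0.01·1.15e-09) = 2.949e+05 rad/s.
Step 3 — f₀ = ω₀/(2π) = 4.693e+04 Hz.
Step 4 — Series Q: Q = ω₀L/R = 2.949e+05·0.01/57 = 51.73.

(a) f₀ = 4.693e+04 Hz  (b) Q = 51.73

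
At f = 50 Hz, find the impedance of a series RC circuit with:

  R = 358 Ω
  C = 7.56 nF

Step 1 — Angular frequency: ω = 2π·f = 2π·50 = 314.2 rad/s.
Step 2 — Component impedances:
  R: Z = R = 358 Ω
  C: Z = 1/(jωC) = -j/(ω·C) = 0 - j4.21e+05 Ω
Step 3 — Series combination: Z_total = R + C = 358 - j4.21e+05 Ω = 4.21e+05∠-90.0° Ω.

Z = 358 - j4.21e+05 Ω = 4.21e+05∠-90.0° Ω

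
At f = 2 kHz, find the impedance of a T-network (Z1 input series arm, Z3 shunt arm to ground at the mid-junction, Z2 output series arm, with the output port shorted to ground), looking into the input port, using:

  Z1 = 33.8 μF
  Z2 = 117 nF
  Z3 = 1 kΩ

Step 1 — Angular frequency: ω = 2π·f = 2π·2000 = 1.257e+04 rad/s.
Step 2 — Component impedances:
  Z1: Z = 1/(jωC) = -j/(ω·C) = 0 - j2.354 Ω
  Z2: Z = 1/(jωC) = -j/(ω·C) = 0 - j680.1 Ω
  Z3: Z = R = 1000 Ω
Step 3 — With the output port shorted to ground, the output series arm Z2 runs from the junction to ground; the shunt arm Z3 also runs from the junction to ground. They appear in parallel: Z3 || Z2 = 316.3 - j465 Ω.
Step 4 — Series with input arm Z1: Z_in = Z1 + (Z3 || Z2) = 316.3 - j467.4 Ω = 564.3∠-55.9° Ω.

Z = 316.3 - j467.4 Ω = 564.3∠-55.9° Ω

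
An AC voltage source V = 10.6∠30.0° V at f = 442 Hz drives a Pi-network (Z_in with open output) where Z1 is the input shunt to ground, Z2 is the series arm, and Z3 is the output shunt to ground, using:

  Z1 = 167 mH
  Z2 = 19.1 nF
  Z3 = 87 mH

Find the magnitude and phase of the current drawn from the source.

Step 1 — Angular frequency: ω = 2π·f = 2π·442 = 2777 rad/s.
Step 2 — Component impedances:
  Z1: Z = jωL = j·2777·0.167 = 0 + j463.8 Ω
  Z2: Z = 1/(jωC) = -j/(ω·C) = 0 - j1.885e+04 Ω
  Z3: Z = jωL = j·2777·0.087 = 0 + j241.6 Ω
Step 3 — With open output, the series arm Z2 and the output shunt Z3 appear in series to ground: Z2 + Z3 = 0 - j1.861e+04 Ω.
Step 4 — Parallel with input shunt Z1: Z_in = Z1 || (Z2 + Z3) = 0 + j475.6 Ω = 475.6∠90.0° Ω.
Step 5 — Source phasor: V = 10.6∠30.0° V = 9.18 + j5.3 V.
Step 6 — Ohm's law: I = V / Z_total = (9.18 + j5.3) / (0 + j475.6) = 0.01114 - j0.0193 A.
Step 7 — Convert to polar: |I| = 0.02229 A, ∠I = -60.0°.

I = 0.02229∠-60.0° A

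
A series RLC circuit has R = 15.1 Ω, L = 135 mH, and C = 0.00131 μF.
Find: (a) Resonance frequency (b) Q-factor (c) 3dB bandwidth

Step 1 — Resonance: ω₀ = 1/√(LC) = 1/√(0.135·1.31e-09) = 7.52e+04 rad/s.
Step 2 — f₀ = ω₀/(2π) = 1.197e+04 Hz.
Step 3 — Series Q: Q = ω₀L/R = 7.52e+04·0.135/15.1 = 672.3.
Step 4 — Bandwidth: Δω = ω₀/Q = 111.9 rad/s; BW = Δω/(2π) = 17.8 Hz.

(a) f₀ = 1.197e+04 Hz  (b) Q = 672.3  (c) BW = 17.8 Hz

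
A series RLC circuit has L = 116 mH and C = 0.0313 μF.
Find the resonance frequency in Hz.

Step 1 — Resonance condition Im(Z)=0 gives ω₀ = 1/√(LC).
Step 2 — ω₀ = 1/√(0.116·3.13e-08) = 1.66e+04 rad/s.
Step 3 — f₀ = ω₀/(2π) = 2641 Hz.

f₀ = 2641 Hz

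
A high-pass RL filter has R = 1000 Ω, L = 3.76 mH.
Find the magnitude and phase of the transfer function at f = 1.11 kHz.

Step 1 — Angular frequency: ω = 2π·1110 = 6974 rad/s.
Step 2 — Transfer function: H(jω) = jωL/(R + jωL).
Step 3 — Numerator jωL = j·26.22; denominator R + jωL = 1000 + j26.22.
Step 4 — H = 0.0006872 + j0.02621.
Step 5 — Magnitude: |H| = 0.02621 (-31.6 dB); phase: φ = 88.5°.

|H| = 0.02621 (-31.6 dB), φ = 88.5°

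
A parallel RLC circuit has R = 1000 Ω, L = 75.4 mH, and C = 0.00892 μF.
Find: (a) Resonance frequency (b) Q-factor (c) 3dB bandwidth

Step 1 — Resonance: ω₀ = 1/√(LC) = 1/√(0.0754·8.92e-09) = 3.856e+04 rad/s.
Step 2 — f₀ = ω₀/(2π) = 6137 Hz.
Step 3 — Parallel Q: Q = R/(ω₀L) = 1000/(3.856e+04·0.0754) = 0.344.
Step 4 — Bandwidth: Δω = ω₀/Q = 1.121e+05 rad/s; BW = Δω/(2π) = 1.784e+04 Hz.

(a) f₀ = 6137 Hz  (b) Q = 0.344  (c) BW = 1.784e+04 Hz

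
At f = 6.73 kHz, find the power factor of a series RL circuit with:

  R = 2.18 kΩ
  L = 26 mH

Step 1 — Angular frequency: ω = 2π·f = 2π·6730 = 4.229e+04 rad/s.
Step 2 — Component impedances:
  R: Z = R = 2180 Ω
  L: Z = jωL = j·4.229e+04·0.026 = 0 + j1099 Ω
Step 3 — Series combination: Z_total = R + L = 2180 + j1099 Ω = 2442∠26.8° Ω.
Step 4 — Power factor: PF = cos(φ) = Re(Z)/|Z| = 2180/2441.5 = 0.8929.
Step 5 — Type: Im(Z) = 1099 ⇒ lagging (phase φ = 26.8°).

PF = 0.8929 (lagging, φ = 26.8°)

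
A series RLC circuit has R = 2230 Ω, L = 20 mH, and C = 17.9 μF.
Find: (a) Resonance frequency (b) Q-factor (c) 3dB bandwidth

Step 1 — Resonance condition Im(Z)=0 gives ω₀ = 1/√(LC).
Step 2 — ω₀ = 1/√(0.02·1.79e-05) = 1671 rad/s.
Step 3 — f₀ = ω₀/(2π) = 266 Hz.
Step 4 — Series Q: Q = ω₀L/R = 1671·0.02/2230 = 0.01499.
Step 5 — 3dB bandwidth: Δω = ω₀/Q = 1.115e+05 rad/s; BW = Δω/(2π) = 1.775e+04 Hz.

(a) f₀ = 266 Hz  (b) Q = 0.01499  (c) BW = 1.775e+04 Hz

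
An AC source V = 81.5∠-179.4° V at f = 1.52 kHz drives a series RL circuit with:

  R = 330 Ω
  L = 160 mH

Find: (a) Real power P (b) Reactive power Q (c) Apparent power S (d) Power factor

Step 1 — Angular frequency: ω = 2π·f = 2π·1520 = 9550 rad/s.
Step 2 — Component impedances:
  R: Z = R = 330 Ω
  L: Z = jωL = j·9550·0.16 = 0 + j1528 Ω
Step 3 — Series combination: Z_total = R + L = 330 + j1528 Ω = 1563∠77.8° Ω.
Step 4 — Source phasor: V = 81.5∠-179.4° V = -81.5 - j0.8535 V.
Step 5 — Current: I = V / Z = -0.01154 + j0.05084 A = 0.05213∠102.8° A.
Step 6 — Complex power: S = V·I* = 0.8969 + j4.153 VA.
Step 7 — Real power: P = Re(S) = 0.8969 W.
Step 8 — Reactive power: Q = Im(S) = 4.153 VAR.
Step 9 — Apparent power: |S| = 4.249 VA.
Step 10 — Power factor: PF = P/|S| = 0.2111 (lagging).

(a) P = 0.8969 W  (b) Q = 4.153 VAR  (c) S = 4.249 VA  (d) PF = 0.2111 (lagging)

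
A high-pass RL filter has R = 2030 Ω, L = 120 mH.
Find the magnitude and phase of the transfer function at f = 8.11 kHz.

Step 1 — Angular frequency: ω = 2π·8110 = 5.096e+04 rad/s.
Step 2 — Transfer function: H(jω) = jωL/(R + jωL).
Step 3 — Numerator jωL = j·6115; denominator R + jωL = 2030 + j6115.
Step 4 — H = 0.9007 + j0.299.
Step 5 — Magnitude: |H| = 0.9491 (-0.5 dB); phase: φ = 18.4°.

|H| = 0.9491 (-0.5 dB), φ = 18.4°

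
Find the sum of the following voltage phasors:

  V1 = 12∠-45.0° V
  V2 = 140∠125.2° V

Step 1 — Convert each phasor to rectangular form:
  V1 = 12·(cos(-45.0°) + j·sin(-45.0°)) = 8.485 - j8.485 V
  V2 = 140·(cos(125.2°) + j·sin(125.2°)) = -80.7 + j114.4 V
Step 2 — Sum components: V_total = -72.22 + j105.9 V.
Step 3 — Convert to polar: |V_total| = 128.2 V, ∠V_total = 124.3°.

V_total = 128.2∠124.3° V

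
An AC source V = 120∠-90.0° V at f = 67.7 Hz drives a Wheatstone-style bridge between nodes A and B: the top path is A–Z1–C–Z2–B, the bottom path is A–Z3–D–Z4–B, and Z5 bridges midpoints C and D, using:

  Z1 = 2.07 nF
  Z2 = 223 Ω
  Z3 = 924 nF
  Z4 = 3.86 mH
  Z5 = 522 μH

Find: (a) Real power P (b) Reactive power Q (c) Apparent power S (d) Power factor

Step 1 — Angular frequency: ω = 2π·f = 2π·67.7 = 425.4 rad/s.
Step 2 — Component impedances:
  Z1: Z = 1/(jωC) = -j/(ω·C) = 0 - j1.136e+06 Ω
  Z2: Z = R = 223 Ω
  Z3: Z = 1/(jωC) = -j/(ω·C) = 0 - j2544 Ω
  Z4: Z = jωL = j·425.4·0.00386 = 0 + j1.642 Ω
  Z5: Z = jωL = j·425.4·0.000522 = 0 + j0.222 Ω
Step 3 — Bridge requires nodal analysis (the Z5 bridge couples midpoints C and D, so the two paths cannot be reduced to a simple series/parallel combination). Setting node B to ground and injecting 1 A at node A, the 3-node admittance system at A, C, D solves to V_A = Z_AB = 0.0121 - j2537 Ω = 2537∠-90.0° Ω.
Step 4 — Source phasor: V = 120∠-90.0° V = 0 - j120 V.
Step 5 — Current: I = V / Z = 0.0473 - j2.255e-07 A = 0.0473∠-0.0° A.
Step 6 — Complex power: S = V·I* = 2.706e-05 - j5.676 VA.
Step 7 — Real power: P = Re(S) = 2.706e-05 W.
Step 8 — Reactive power: Q = Im(S) = -5.676 VAR.
Step 9 — Apparent power: |S| = 5.676 VA.
Step 10 — Power factor: PF = P/|S| = 4.768e-06 (leading).

(a) P = 2.706e-05 W  (b) Q = -5.676 VAR  (c) S = 5.676 VA  (d) PF = 4.768e-06 (leading)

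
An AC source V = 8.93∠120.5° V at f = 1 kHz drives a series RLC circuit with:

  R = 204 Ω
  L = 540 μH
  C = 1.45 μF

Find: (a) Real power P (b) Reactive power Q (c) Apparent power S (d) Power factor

Step 1 — Angular frequency: ω = 2π·f = 2π·1000 = 6283 rad/s.
Step 2 — Component impedances:
  R: Z = R = 204 Ω
  L: Z = jωL = j·6283·0.00054 = 0 + j3.393 Ω
  C: Z = 1/(jωC) = -j/(ω·C) = 0 - j109.8 Ω
Step 3 — Series combination: Z_total = R + L + C = 204 - j106.4 Ω = 230.1∠-27.5° Ω.
Step 4 — Source phasor: V = 8.93∠120.5° V = -4.532 + j7.694 V.
Step 5 — Current: I = V / Z = -0.03293 + j0.02055 A = 0.03881∠148.0° A.
Step 6 — Complex power: S = V·I* = 0.3073 - j0.1603 VA.
Step 7 — Real power: P = Re(S) = 0.3073 W.
Step 8 — Reactive power: Q = Im(S) = -0.1603 VAR.
Step 9 — Apparent power: |S| = 0.3466 VA.
Step 10 — Power factor: PF = P/|S| = 0.8867 (leading).

(a) P = 0.3073 W  (b) Q = -0.1603 VAR  (c) S = 0.3466 VA  (d) PF = 0.8867 (leading)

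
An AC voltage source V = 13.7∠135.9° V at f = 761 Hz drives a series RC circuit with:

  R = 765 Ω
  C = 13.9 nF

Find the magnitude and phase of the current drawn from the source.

Step 1 — Angular frequency: ω = 2π·f = 2π·761 = 4782 rad/s.
Step 2 — Component impedances:
  R: Z = R = 765 Ω
  C: Z = 1/(jωC) = -j/(ω·C) = 0 - j1.505e+04 Ω
Step 3 — Series combination: Z_total = R + C = 765 - j1.505e+04 Ω = 1.507e+04∠-87.1° Ω.
Step 4 — Source phasor: V = 13.7∠135.9° V = -9.838 + j9.534 V.
Step 5 — Ohm's law: I = V / Z_total = (-9.838 + j9.534) / (765 - j1.505e+04) = -0.0006652 - j0.0006201 A.
Step 6 — Convert to polar: |I| = 0.0009094 A, ∠I = -137.0°.

I = 0.0009094∠-137.0° A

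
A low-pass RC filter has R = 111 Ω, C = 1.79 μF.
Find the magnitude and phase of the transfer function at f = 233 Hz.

Step 1 — Angular frequency: ω = 2π·233 = 1464 rad/s.
Step 2 — Transfer function: H(jω) = 1/(1 + jωRC).
Step 3 — Denominator: 1 + jωRC = 1 + j·1464·111·1.79e-06 = 1 + j0.2909.
Step 4 — H = 0.922 - j0.2682.
Step 5 — Magnitude: |H| = 0.9602 (-0.4 dB); phase: φ = -16.2°.

|H| = 0.9602 (-0.4 dB), φ = -16.2°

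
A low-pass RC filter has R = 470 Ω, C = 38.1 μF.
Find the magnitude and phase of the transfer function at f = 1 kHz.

Step 1 — Angular frequency: ω = 2π·1000 = 6283 rad/s.
Step 2 — Transfer function: H(jω) = 1/(1 + jωRC).
Step 3 — Denominator: 1 + jωRC = 1 + j·6283·470·3.81e-05 = 1 + j112.5.
Step 4 — H = 7.899e-05 - j0.008887.
Step 5 — Magnitude: |H| = 0.008888 (-41.0 dB); phase: φ = -89.5°.

|H| = 0.008888 (-41.0 dB), φ = -89.5°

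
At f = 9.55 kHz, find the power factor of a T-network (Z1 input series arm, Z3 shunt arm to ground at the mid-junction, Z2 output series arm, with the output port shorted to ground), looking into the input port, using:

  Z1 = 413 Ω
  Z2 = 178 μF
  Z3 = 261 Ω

Step 1 — Angular frequency: ω = 2π·f = 2π·9550 = 6e+04 rad/s.
Step 2 — Component impedances:
  Z1: Z = R = 413 Ω
  Z2: Z = 1/(jωC) = -j/(ω·C) = 0 - j0.09363 Ω
  Z3: Z = R = 261 Ω
Step 3 — With the output port shorted to ground, the output series arm Z2 runs from the junction to ground; the shunt arm Z3 also runs from the junction to ground. They appear in parallel: Z3 || Z2 = 3.359e-05 - j0.09363 Ω.
Step 4 — Series with input arm Z1: Z_in = Z1 + (Z3 || Z2) = 413 - j0.09363 Ω = 413∠-0.0° Ω.
Step 5 — Power factor: PF = cos(φ) = Re(Z)/|Z| = 413/413 = 1.
Step 6 — Type: Im(Z) = -0.09363 ⇒ leading (phase φ = -0.0°).

PF = 1 (leading, φ = -0.0°)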